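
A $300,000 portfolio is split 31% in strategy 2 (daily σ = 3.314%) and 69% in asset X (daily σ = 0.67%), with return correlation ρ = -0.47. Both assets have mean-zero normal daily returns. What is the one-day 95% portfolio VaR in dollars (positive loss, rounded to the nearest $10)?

$4,480

σ_p² = 0.31²·3.314² + 0.69²·0.67² + 2·-0.47·0.31·0.69·3.314·0.67 = 0.8227 (%²).
σ_p = √0.8227 = 0.907%.
At 95%, z = 1.645.
VaR = 1.645 × 0.907% = 1.492%; on $300,000 that is $4,476.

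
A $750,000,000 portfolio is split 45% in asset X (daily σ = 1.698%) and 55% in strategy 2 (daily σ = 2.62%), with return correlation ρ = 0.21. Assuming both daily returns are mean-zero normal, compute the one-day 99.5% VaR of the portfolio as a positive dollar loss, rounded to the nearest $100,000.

$34,100,000

σ_p² = 0.45²·1.698² + 0.55²·2.62² + 2·0.21·0.45·0.55·1.698·2.62 = 3.1228 (%²).
σ_p = √3.1228 = 1.767%.
At 99.5%, z = 2.576.
VaR = 2.576 × 1.767% = 4.552%; on $750,000,000 that is $34,140,000.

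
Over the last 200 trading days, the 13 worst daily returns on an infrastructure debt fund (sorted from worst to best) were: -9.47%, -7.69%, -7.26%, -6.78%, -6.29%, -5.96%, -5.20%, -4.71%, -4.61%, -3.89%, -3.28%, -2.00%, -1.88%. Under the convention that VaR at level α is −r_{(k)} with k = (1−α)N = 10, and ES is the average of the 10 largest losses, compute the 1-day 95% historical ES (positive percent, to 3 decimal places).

The 10 worst returns sum to -61.86%.
ES = −(-61.86%) / 10 = 6.186%.

6.186%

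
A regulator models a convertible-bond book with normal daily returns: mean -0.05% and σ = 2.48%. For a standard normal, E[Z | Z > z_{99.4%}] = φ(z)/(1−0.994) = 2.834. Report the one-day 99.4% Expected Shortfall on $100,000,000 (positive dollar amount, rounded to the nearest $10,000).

$7,080,000

ES = −(-0.05%) + 2.48% × 2.834 = 7.078%.
On $100,000,000: 0.07078 × $100,000,000 = $7,078,000.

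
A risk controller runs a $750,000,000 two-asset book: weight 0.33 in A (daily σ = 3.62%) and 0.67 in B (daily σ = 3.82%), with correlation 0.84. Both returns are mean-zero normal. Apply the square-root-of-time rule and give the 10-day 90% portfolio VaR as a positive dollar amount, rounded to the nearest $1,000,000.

σ_p = √(0.33²·3.62² + 0.67²·3.82² + 2·0.84·0.33·0.67·3.62·3.82) = 3.621%.
σ_{10d} = 3.621% × √10 = 11.451%.
z(90%) = 1.282.
VaR = 1.282 × 11.451% = 14.680%; on $750,000,000 that is $110,100,000.

$110,000,000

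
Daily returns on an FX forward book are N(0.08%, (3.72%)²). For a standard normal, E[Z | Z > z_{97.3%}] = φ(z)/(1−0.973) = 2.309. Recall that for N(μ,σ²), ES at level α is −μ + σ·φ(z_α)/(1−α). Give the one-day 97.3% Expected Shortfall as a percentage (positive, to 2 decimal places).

ES = −(0.08%) + 3.72% × 2.309 = 8.509%.

8.51%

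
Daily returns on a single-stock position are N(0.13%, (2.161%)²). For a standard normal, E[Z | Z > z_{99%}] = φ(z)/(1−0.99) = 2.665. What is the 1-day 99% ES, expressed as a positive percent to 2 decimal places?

5.63%

ES = −(0.13%) + 2.161% × 2.665 = 5.629%.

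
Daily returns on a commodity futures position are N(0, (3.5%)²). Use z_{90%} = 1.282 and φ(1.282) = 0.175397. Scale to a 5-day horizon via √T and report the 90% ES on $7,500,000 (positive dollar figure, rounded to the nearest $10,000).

$1,030,000

σ_{5d} = 3.5% × √5 = 7.826%.
ES multiplier = φ(z)/(1−α) = 0.175397/0.1 = 1.754.
ES = 7.826% × 1.754 = 13.727%; on $7,500,000: $1,029,525.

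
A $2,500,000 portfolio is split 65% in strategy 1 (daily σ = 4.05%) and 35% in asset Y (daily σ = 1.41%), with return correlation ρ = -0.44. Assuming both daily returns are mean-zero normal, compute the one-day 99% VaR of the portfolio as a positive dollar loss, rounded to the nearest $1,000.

$143,000

σ_p² = 0.65²·4.05² + 0.35²·1.41² + 2·-0.44·0.65·0.35·4.05·1.41 = 6.0304 (%²).
σ_p = √6.0304 = 2.456%.
At 99%, z = 2.326.
VaR = 2.326 × 2.456% = 5.713%; on $2,500,000 that is $142,825.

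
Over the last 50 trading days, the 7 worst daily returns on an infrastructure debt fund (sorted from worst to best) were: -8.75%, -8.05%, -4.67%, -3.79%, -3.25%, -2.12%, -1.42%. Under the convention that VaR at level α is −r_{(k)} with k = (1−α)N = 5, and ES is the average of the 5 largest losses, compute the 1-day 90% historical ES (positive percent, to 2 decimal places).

5.70%

The 5 worst returns sum to -28.51%.
ES = −(-28.51%) / 5 = 5.702% ≈ 5.70%.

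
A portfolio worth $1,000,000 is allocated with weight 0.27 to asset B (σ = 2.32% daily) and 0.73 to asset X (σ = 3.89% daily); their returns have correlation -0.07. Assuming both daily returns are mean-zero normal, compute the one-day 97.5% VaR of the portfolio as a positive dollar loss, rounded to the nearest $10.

$56,150

σ_p² = 0.27²·2.32² + 0.73²·3.89² + 2·-0.07·0.27·0.73·2.32·3.89 = 8.2072 (%²).
σ_p = √8.2072 = 2.865%.
At 97.5%, z = 1.960.
VaR = 1.960 × 2.865% = 5.615%; on $1,000,000 that is $56,150.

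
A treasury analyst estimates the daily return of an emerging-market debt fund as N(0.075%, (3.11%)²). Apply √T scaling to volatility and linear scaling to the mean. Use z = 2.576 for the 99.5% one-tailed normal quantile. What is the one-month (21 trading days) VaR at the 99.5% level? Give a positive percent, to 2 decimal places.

σ_{21d} = 3.11% × √21 = 14.252%; μ_{21d} = 21 × 0.075% = 1.575%.
VaR = −(1.575%) + 2.576 × 14.252% = 35.138%.

35.14%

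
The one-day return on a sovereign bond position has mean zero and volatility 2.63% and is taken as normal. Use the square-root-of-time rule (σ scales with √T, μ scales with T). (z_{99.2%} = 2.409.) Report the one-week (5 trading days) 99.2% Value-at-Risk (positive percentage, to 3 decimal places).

σ_{5d} = 2.63% × √5 = 5.881%.
VaR = 2.409 × 5.881% = 14.167%.

14.167%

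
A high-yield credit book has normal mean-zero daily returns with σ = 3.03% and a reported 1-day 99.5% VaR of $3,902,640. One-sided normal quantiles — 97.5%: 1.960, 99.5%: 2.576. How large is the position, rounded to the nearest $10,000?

VaR as a fraction of value: z·σ = 2.576 × 3.03% = 7.80528%.
Position = $3,902,640 / 0.0780528 = $50,000,000.

$50,000,000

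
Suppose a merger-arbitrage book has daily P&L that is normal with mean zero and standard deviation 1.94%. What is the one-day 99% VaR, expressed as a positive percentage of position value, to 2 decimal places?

4.51%

At 99% one-sided, z = 2.326.
VaR = z·σ = 2.326 × 1.94% = 4.512%.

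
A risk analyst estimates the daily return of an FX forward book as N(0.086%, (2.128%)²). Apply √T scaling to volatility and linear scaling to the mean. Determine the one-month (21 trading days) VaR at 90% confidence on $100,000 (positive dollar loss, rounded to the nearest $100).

$10,700

At 90%, z = 1.282.
σ_{21d} = 2.128% × √21 = 9.752%; μ_{21d} = 21 × 0.086% = 1.806%.
VaR = −(1.806%) + 1.282 × 9.752% = 10.696%.
On $100,000: 0.10696 × $100,000 = $10,696.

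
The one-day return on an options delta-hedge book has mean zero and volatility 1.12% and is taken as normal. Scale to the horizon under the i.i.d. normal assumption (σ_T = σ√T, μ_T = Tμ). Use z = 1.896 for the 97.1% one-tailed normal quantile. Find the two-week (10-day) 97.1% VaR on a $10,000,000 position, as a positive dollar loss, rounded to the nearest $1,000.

σ_{10d} = 1.12% × √10 = 3.542%.
VaR = 1.896 × 3.542% = 6.716%.
On $10,000,000: 0.06716 × $10,000,000 = $671,600.

$672,000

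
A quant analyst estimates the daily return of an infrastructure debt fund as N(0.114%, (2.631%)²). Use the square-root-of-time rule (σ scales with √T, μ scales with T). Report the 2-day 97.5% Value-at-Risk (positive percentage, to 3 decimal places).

7.065%

At 97.5%, z = 1.960.
σ_{2d} = 2.631% × √2 = 3.721%; μ_{2d} = 2 × 0.114% = 0.228%.
VaR = −(0.228%) + 1.960 × 3.721% = 7.065%.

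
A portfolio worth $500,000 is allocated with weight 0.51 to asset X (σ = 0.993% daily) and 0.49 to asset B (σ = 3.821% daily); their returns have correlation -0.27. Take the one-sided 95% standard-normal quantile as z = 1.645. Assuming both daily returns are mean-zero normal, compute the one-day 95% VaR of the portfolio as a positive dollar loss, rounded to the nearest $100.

$14,800

σ_p² = 0.51²·0.993² + 0.49²·3.821² + 2·-0.27·0.51·0.49·0.993·3.821 = 3.2499 (%²).
σ_p = √3.2499 = 1.803%.
VaR = 1.645 × 1.803% = 2.966%; on $500,000 that is $14,830.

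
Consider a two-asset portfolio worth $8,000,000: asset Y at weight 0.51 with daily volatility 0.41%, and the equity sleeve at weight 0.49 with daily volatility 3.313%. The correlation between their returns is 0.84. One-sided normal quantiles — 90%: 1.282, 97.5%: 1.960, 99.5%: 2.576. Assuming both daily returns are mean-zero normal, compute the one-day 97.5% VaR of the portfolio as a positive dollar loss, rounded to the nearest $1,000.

σ_p² = 0.51²·0.41² + 0.49²·3.313² + 2·0.84·0.51·0.49·0.41·3.313 = 3.2493 (%²).
σ_p = √3.2493 = 1.803%.
VaR = 1.960 × 1.803% = 3.534%; on $8,000,000 that is $282,720.

$283,000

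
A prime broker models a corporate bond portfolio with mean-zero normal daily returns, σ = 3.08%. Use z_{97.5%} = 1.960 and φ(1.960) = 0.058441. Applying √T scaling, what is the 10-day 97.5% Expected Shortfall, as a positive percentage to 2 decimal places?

22.77%

σ_{10d} = 3.08% × √10 = 9.740%.
ES multiplier = φ(z)/(1−α) = 0.058441/0.025 = 2.338.
ES = 9.740% × 2.338 = 22.772%.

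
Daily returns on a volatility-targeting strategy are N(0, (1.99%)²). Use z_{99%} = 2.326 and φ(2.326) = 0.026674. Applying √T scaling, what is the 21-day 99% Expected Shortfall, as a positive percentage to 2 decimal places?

24.32%

σ_{21d} = 1.99% × √21 = 9.119%.
ES multiplier = φ(z)/(1−α) = 0.026674/0.01 = 2.667.
ES = 9.119% × 2.667 = 24.320%.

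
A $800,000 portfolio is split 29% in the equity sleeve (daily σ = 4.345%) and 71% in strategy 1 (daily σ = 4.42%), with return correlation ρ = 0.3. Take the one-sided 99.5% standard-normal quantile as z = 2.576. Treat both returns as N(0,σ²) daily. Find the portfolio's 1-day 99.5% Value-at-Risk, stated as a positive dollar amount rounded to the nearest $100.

σ_p² = 0.29²·4.345² + 0.71²·4.42² + 2·0.3·0.29·0.71·4.345·4.42 = 13.8086 (%²).
σ_p = √13.8086 = 3.716%.
VaR = 2.576 × 3.716% = 9.572%; on $800,000 that is $76,576.

$76,600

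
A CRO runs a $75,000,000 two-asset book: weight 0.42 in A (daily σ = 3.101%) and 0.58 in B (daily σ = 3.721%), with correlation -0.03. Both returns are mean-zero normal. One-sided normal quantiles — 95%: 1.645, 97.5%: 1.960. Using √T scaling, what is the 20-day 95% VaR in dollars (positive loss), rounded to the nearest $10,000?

$13,720,000

σ_p = √(0.42²·3.101² + 0.58²·3.721² + 2·-0.03·0.42·0.58·3.101·3.721) = 2.487%.
σ_{20d} = 2.487% × √20 = 11.122%.
VaR = 1.645 × 11.122% = 18.296%; on $75,000,000 that is $13,722,000.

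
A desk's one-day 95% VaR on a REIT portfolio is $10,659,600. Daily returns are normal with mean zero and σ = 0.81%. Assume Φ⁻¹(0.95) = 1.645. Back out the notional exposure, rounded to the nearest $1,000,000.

$800,000,000

VaR as a fraction of value: z·σ = 1.645 × 0.81% = 1.33245%.
Position = $10,659,600 / 0.0133245 = $800,000,000.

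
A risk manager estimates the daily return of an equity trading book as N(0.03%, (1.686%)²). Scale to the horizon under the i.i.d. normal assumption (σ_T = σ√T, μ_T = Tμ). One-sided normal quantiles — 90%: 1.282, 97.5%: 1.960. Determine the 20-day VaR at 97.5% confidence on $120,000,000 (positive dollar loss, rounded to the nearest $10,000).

σ_{20d} = 1.686% × √20 = 7.540%; μ_{20d} = 20 × 0.03% = 0.600%.
VaR = −(0.600%) + 1.960 × 7.540% = 14.178%.
On $120,000,000: 0.14178 × $120,000,000 = $17,013,600.

$17,010,000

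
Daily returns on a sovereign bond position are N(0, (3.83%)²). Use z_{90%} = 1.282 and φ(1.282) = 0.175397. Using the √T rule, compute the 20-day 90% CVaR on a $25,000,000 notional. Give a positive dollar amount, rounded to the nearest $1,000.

$7,511,000

σ_{20d} = 3.83% × √20 = 17.128%.
ES multiplier = φ(z)/(1−α) = 0.175397/0.1 = 1.754.
ES = 17.128% × 1.754 = 30.043%; on $25,000,000: $7,510,750.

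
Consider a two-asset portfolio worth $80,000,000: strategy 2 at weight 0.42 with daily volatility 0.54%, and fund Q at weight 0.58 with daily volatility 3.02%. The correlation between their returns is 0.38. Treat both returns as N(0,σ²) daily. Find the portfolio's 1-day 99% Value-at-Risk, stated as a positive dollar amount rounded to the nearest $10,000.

σ_p² = 0.42²·0.54² + 0.58²·3.02² + 2·0.38·0.42·0.58·0.54·3.02 = 3.4215 (%²).
σ_p = √3.4215 = 1.850%.
At 99%, z = 2.326.
VaR = 2.326 × 1.850% = 4.303%; on $80,000,000 that is $3,442,400.

$3,440,000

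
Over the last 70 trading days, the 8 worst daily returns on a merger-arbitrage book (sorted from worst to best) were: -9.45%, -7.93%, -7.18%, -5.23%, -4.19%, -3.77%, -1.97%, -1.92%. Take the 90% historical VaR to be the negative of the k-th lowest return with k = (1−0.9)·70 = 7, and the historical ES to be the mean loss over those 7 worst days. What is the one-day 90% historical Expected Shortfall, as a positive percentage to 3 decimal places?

5.674%

The 7 worst returns sum to -39.72%.
ES = −(-39.72%) / 7 = 5.6742…% ≈ 5.674%.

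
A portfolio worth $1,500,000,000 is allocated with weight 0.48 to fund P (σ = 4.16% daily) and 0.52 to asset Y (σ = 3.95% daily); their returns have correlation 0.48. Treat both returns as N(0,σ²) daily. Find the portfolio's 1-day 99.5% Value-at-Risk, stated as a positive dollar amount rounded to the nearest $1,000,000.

σ_p² = 0.48²·4.16² + 0.52²·3.95² + 2·0.48·0.48·0.52·4.16·3.95 = 12.1435 (%²).
σ_p = √12.1435 = 3.485%.
At 99.5%, z = 2.576.
VaR = 2.576 × 3.485% = 8.977%; on $1,500,000,000 that is $134,655,000.

$135,000,000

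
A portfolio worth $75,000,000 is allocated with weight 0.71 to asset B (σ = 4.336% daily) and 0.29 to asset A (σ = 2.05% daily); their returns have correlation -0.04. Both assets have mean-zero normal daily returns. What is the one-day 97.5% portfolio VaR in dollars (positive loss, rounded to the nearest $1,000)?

σ_p² = 0.71²·4.336² + 0.29²·2.05² + 2·-0.04·0.71·0.29·4.336·2.05 = 9.6845 (%²).
σ_p = √9.6845 = 3.112%.
At 97.5%, z = 1.960.
VaR = 1.960 × 3.112% = 6.100%; on $75,000,000 that is $4,575,000.

$4,575,000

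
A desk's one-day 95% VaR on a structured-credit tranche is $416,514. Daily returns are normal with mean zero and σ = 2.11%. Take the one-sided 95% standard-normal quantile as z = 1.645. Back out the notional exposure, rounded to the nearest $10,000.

$12,000,000

VaR as a fraction of value: z·σ = 1.645 × 2.11% = 3.47095%.
Position = $416,514 / 0.0347095 = $12,000,000.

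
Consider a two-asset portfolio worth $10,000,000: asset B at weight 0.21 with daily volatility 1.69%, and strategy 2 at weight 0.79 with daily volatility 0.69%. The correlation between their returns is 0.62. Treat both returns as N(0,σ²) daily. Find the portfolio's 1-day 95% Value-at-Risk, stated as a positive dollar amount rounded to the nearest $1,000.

σ_p² = 0.21²·1.69² + 0.79²·0.69² + 2·0.62·0.21·0.79·1.69·0.69 = 0.6630 (%²).
σ_p = √0.6630 = 0.814%.
At 95%, z = 1.645.
VaR = 1.645 × 0.814% = 1.339%; on $10,000,000 that is $133,900.

$134,000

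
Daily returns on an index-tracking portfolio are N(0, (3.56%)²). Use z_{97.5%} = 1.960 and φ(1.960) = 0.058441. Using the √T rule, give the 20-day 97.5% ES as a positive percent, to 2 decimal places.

σ_{20d} = 3.56% × √20 = 15.921%.
ES multiplier = φ(z)/(1−α) = 0.058441/0.025 = 2.338.
ES = 15.921% × 2.338 = 37.223%.

37.22%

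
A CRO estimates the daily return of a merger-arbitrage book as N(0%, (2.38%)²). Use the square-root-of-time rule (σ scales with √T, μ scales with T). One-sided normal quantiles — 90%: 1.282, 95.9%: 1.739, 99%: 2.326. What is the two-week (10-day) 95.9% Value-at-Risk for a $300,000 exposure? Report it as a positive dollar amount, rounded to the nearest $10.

σ_{10d} = 2.38% × √10 = 7.526%.
VaR = 1.739 × 7.526% = 13.088%.
On $300,000: 0.13088 × $300,000 = $39,264.

$39,260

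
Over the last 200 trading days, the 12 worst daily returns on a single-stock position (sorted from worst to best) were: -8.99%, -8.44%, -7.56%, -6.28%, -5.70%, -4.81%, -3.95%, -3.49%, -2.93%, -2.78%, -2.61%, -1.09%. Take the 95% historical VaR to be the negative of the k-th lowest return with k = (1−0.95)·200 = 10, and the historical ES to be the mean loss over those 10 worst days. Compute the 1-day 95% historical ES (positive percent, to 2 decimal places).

The 10 worst returns sum to -54.93%.
ES = −(-54.93%) / 10 = 5.493% ≈ 5.49%.

5.49%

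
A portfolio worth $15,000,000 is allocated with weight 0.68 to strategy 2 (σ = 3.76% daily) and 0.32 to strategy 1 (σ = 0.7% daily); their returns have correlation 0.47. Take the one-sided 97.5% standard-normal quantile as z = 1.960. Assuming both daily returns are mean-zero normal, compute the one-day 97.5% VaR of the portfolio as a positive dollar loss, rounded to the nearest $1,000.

σ_p² = 0.68²·3.76² + 0.32²·0.7² + 2·0.47·0.68·0.32·3.76·0.7 = 7.1258 (%²).
σ_p = √7.1258 = 2.669%.
VaR = 1.960 × 2.669% = 5.231%; on $15,000,000 that is $784,650.

$785,000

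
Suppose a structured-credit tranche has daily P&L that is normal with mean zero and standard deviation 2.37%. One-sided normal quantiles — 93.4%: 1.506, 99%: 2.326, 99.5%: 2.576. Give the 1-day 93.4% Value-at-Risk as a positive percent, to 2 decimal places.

VaR = z·σ = 1.506 × 2.37% = 3.569%.

3.57%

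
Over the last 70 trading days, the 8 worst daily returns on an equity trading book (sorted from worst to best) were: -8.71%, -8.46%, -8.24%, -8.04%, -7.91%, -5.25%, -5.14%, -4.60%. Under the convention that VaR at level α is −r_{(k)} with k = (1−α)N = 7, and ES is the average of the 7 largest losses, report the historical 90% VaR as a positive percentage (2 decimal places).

5.14%

k = 7; the 7th lowest return is -5.14%, so VaR = 5.14%.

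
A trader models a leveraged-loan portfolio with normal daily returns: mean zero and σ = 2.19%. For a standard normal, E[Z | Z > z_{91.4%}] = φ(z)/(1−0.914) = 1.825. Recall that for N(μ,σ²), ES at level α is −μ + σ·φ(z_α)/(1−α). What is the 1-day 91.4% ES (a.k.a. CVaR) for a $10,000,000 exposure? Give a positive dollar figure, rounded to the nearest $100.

$399,700

ES = 2.19% × 1.825 = 3.997%.
On $10,000,000: 0.03997 × $10,000,000 = $399,700.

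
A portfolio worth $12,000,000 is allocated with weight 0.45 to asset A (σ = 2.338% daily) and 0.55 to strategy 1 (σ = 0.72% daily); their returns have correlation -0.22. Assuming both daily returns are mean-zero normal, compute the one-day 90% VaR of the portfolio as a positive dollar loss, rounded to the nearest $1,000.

$160,000

σ_p² = 0.45²·2.338² + 0.55²·0.72² + 2·-0.22·0.45·0.55·2.338·0.72 = 1.0804 (%²).
σ_p = √1.0804 = 1.039%.
At 90%, z = 1.282.
VaR = 1.282 × 1.039% = 1.332%; on $12,000,000 that is $159,840.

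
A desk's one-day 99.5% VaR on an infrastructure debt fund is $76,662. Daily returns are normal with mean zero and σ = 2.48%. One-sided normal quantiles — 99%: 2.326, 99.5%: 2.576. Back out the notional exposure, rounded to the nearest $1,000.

VaR as a fraction of value: z·σ = 2.576 × 2.48% = 6.38848%.
Position = $76,662 / 0.0638848 = $1,200,004.

$1,200,000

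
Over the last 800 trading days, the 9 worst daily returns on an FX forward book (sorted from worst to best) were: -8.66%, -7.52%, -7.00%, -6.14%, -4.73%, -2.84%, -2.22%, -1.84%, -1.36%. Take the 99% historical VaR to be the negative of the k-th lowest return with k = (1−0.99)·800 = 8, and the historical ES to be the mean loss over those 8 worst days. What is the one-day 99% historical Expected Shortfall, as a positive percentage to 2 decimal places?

5.12%

The 8 worst returns sum to -40.95%.
ES = −(-40.95%) / 8 = 5.11875% ≈ 5.12%.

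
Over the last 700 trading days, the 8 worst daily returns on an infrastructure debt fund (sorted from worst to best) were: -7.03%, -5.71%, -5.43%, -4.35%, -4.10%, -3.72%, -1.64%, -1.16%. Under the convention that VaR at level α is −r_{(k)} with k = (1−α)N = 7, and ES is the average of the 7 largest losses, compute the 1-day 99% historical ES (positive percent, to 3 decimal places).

4.569%

The 7 worst returns sum to -31.98%.
ES = −(-31.98%) / 7 = 4.5685…% ≈ 4.569%.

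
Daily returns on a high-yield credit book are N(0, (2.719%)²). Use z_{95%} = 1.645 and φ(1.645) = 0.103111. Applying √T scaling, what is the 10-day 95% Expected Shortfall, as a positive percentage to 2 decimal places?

σ_{10d} = 2.719% × √10 = 8.598%.
ES multiplier = φ(z)/(1−α) = 0.103111/0.05 = 2.062.
ES = 8.598% × 2.062 = 17.729%.

17.73%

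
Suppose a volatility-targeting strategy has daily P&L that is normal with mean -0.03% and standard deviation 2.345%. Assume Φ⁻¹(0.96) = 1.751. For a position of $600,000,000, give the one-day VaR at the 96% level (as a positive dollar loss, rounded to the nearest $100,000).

$24,800,000

VaR = −μ + z·σ = −(-0.03%) + 1.751 × 2.345% = 4.136%.
On $600,000,000: 0.04136 × $600,000,000 = $24,816,000.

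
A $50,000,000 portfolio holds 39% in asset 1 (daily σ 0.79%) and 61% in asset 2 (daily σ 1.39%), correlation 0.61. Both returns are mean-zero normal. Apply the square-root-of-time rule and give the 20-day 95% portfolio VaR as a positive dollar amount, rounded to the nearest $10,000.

σ_p = √(0.39²·0.79² + 0.61²·1.39² + 2·0.61·0.39·0.61·0.79·1.39) = 1.064%.
σ_{20d} = 1.064% × √20 = 4.758%.
z(95%) = 1.645.
VaR = 1.645 × 4.758% = 7.827%; on $50,000,000 that is $3,913,500.

$3,910,000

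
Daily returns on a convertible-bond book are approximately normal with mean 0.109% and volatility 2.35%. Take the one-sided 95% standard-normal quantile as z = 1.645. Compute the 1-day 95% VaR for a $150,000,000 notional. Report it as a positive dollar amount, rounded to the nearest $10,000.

$5,640,000

VaR = −μ + z·σ = −(0.109%) + 1.645 × 2.35% = 3.757%.
On $150,000,000: 0.03757 × $150,000,000 = $5,635,500.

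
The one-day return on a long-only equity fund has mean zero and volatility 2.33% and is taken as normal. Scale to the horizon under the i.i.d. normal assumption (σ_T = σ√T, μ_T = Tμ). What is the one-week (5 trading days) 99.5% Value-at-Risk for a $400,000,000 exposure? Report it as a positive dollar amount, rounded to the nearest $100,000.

$53,700,000

At 99.5%, z = 2.576.
σ_{5d} = 2.33% × √5 = 5.210%.
VaR = 2.576 × 5.210% = 13.421%.
On $400,000,000: 0.13421 × $400,000,000 = $53,684,000.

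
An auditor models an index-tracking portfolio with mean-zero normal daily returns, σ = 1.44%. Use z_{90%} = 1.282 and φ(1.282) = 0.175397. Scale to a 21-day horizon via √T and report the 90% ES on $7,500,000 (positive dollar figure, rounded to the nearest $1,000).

$868,000

σ_{21d} = 1.44% × √21 = 6.599%.
ES multiplier = φ(z)/(1−α) = 0.175397/0.1 = 1.754.
ES = 6.599% × 1.754 = 11.575%; on $7,500,000: $868,125.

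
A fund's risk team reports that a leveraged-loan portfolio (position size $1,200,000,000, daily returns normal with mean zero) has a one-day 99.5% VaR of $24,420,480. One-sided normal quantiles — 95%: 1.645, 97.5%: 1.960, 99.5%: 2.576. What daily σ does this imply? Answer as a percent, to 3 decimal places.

0.790%

VaR as a fraction: $24,420,480 / $1,200,000,000 = 2.035%.
σ = VaR / z = 2.035% / 2.576 = 0.790%.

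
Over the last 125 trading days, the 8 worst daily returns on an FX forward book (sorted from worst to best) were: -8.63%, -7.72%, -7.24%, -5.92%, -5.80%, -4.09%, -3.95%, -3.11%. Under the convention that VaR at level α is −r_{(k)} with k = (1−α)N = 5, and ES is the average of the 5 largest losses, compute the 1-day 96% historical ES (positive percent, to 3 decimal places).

7.062%

The 5 worst returns sum to -35.31%.
ES = −(-35.31%) / 5 = 7.062%.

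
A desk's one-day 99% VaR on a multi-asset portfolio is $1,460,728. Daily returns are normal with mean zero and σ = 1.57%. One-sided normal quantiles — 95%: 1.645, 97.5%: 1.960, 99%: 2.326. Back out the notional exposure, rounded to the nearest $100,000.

$40,000,000

VaR as a fraction of value: z·σ = 2.326 × 1.57% = 3.65182%.
Position = $1,460,728 / 0.0365182 = $40,000,000.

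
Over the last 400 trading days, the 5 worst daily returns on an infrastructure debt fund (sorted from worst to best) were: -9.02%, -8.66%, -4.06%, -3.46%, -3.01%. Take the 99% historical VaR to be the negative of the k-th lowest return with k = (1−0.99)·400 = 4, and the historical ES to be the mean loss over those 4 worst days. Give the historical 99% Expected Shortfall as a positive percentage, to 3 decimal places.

The 4 worst returns sum to -25.20%.
ES = −(-25.20%) / 4 = 6.3% ≈ 6.300%.

6.300%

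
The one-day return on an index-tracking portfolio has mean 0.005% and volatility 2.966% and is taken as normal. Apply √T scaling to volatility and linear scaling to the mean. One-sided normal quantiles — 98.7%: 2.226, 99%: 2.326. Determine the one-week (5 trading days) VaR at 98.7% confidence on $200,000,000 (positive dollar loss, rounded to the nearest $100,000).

σ_{5d} = 2.966% × √5 = 6.632%; μ_{5d} = 5 × 0.005% = 0.025%.
VaR = −(0.025%) + 2.226 × 6.632% = 14.738%.
On $200,000,000: 0.14738 × $200,000,000 = $29,476,000.

$29,500,000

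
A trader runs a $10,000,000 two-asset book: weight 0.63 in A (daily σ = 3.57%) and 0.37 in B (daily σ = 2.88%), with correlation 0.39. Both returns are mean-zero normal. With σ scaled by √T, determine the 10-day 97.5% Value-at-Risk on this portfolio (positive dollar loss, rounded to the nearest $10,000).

σ_p = √(0.63²·3.57² + 0.37²·2.88² + 2·0.39·0.63·0.37·3.57·2.88) = 2.840%.
σ_{10d} = 2.840% × √10 = 8.981%.
z(97.5%) = 1.960.
VaR = 1.960 × 8.981% = 17.603%; on $10,000,000 that is $1,760,300.

$1,760,000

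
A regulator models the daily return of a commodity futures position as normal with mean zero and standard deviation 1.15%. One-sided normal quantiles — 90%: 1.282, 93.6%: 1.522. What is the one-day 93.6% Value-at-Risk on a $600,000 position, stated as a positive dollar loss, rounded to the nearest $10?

$10,500

VaR = z·σ = 1.522 × 1.15% = 1.750%.
On $600,000: 0.01750 × $600,000 = $10,500.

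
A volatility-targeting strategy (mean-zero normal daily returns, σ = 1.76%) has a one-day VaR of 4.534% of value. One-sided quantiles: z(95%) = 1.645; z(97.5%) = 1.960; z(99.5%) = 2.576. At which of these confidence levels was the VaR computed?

Implied z = VaR/σ = 4.534 / 1.76 = 2.576.
This matches z(99.5%) = 2.576.

99.5%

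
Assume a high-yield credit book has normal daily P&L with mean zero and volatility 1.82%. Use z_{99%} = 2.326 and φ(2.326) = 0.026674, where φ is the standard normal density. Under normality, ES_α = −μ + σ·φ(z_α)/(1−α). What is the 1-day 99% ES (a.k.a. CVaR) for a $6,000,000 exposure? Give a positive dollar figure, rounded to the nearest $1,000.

Tail multiplier: φ(z)/(1−α) = 0.026674 / 0.01 = 2.667.
ES = 1.82% × 2.667 = 4.854%.
On $6,000,000: 0.04854 × $6,000,000 = $291,240.

$291,000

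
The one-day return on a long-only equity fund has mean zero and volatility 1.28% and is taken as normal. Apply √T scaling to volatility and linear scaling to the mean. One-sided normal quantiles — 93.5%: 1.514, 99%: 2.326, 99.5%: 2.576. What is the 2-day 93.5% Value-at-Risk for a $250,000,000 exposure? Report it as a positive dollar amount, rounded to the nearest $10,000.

σ_{2d} = 1.28% × √2 = 1.810%.
VaR = 1.514 × 1.810% = 2.740%.
On $250,000,000: 0.02740 × $250,000,000 = $6,850,000.

$6,850,000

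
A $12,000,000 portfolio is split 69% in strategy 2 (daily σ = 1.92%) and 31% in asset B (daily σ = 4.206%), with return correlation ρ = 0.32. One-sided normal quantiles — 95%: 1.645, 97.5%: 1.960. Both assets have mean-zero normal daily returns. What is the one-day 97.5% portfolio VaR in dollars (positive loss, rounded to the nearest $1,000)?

σ_p² = 0.69²·1.92² + 0.31²·4.206² + 2·0.32·0.69·0.31·1.92·4.206 = 4.5607 (%²).
σ_p = √4.5607 = 2.136%.
VaR = 1.960 × 2.136% = 4.187%; on $12,000,000 that is $502,440.

$502,000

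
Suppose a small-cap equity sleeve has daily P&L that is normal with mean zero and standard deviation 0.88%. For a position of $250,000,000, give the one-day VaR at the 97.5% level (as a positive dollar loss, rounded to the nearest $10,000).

At 97.5% one-sided, z = 1.960.
VaR = z·σ = 1.960 × 0.88% = 1.725%.
On $250,000,000: 0.01725 × $250,000,000 = $4,312,500.

$4,310,000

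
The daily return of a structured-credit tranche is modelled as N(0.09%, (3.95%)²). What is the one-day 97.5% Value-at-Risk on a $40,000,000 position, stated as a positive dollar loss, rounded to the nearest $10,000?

$3,060,000

At 97.5% one-sided, z = 1.960.
VaR = −μ + z·σ = −(0.09%) + 1.960 × 3.95% = 7.652%.
On $40,000,000: 0.07652 × $40,000,000 = $3,060,800.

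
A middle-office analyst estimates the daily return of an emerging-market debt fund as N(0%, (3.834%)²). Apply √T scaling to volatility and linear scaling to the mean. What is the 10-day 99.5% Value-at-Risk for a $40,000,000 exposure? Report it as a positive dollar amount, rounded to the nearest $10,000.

At 99.5%, z = 2.576.
σ_{10d} = 3.834% × √10 = 12.124%.
VaR = 2.576 × 12.124% = 31.231%.
On $40,000,000: 0.31231 × $40,000,000 = $12,492,400.

$12,490,000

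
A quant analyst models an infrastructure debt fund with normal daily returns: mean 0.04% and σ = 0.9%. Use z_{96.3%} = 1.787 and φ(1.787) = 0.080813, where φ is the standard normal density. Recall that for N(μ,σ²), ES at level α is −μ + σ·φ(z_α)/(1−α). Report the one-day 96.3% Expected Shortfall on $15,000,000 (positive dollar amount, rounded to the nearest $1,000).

Tail multiplier: φ(z)/(1−α) = 0.080813 / 0.037 = 2.184.
ES = −(0.04%) + 0.9% × 2.184 = 1.926%.
On $15,000,000: 0.01926 × $15,000,000 = $288,900.

$289,000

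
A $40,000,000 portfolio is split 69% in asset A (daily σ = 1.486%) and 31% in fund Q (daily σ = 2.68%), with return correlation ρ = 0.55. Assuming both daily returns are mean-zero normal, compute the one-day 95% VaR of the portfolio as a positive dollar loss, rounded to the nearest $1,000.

σ_p² = 0.69²·1.486² + 0.31²·2.68² + 2·0.55·0.69·0.31·1.486·2.68 = 2.6786 (%²).
σ_p = √2.6786 = 1.637%.
At 95%, z = 1.645.
VaR = 1.645 × 1.637% = 2.693%; on $40,000,000 that is $1,077,200.

$1,077,000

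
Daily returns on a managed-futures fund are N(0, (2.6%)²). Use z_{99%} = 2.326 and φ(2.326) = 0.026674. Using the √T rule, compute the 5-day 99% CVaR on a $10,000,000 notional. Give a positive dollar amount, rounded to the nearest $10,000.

$1,550,000

σ_{5d} = 2.6% × √5 = 5.814%.
ES multiplier = φ(z)/(1−α) = 0.026674/0.01 = 2.667.
ES = 5.814% × 2.667 = 15.506%; on $10,000,000: $1,550,600.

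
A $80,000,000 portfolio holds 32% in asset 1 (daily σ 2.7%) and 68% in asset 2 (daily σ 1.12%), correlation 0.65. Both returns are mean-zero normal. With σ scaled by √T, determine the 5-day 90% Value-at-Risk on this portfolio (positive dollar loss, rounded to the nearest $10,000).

σ_p = √(0.32²·2.7² + 0.68²·1.12² + 2·0.65·0.32·0.68·2.7·1.12) = 1.477%.
σ_{5d} = 1.477% × √5 = 3.303%.
z(90%) = 1.282.
VaR = 1.282 × 3.303% = 4.234%; on $80,000,000 that is $3,387,200.

$3,390,000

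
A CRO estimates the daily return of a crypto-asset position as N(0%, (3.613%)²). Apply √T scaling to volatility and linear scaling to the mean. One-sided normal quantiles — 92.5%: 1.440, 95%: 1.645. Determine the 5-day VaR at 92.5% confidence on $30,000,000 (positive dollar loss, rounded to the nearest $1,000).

σ_{5d} = 3.613% × √5 = 8.079%.
VaR = 1.440 × 8.079% = 11.634%.
On $30,000,000: 0.11634 × $30,000,000 = $3,490,200.

$3,490,000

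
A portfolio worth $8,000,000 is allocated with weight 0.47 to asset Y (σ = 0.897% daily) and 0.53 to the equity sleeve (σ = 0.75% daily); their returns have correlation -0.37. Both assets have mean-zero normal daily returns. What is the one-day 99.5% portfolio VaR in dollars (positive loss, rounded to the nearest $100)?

σ_p² = 0.47²·0.897² + 0.53²·0.75² + 2·-0.37·0.47·0.53·0.897·0.75 = 0.2117 (%²).
σ_p = √0.2117 = 0.460%.
At 99.5%, z = 2.576.
VaR = 2.576 × 0.460% = 1.185%; on $8,000,000 that is $94,800.

$94,800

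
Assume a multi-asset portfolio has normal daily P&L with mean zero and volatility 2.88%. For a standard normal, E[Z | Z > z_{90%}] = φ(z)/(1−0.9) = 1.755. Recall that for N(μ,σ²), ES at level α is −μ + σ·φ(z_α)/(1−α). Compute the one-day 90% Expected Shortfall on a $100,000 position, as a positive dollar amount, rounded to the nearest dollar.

ES = 2.88% × 1.755 = 5.054%.
On $100,000: 0.05054 × $100,000 = $5,054.

$5,054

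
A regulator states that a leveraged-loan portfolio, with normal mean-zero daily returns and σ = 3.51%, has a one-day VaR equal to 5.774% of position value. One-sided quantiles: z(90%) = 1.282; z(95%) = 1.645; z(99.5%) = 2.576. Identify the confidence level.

Implied z = VaR/σ = 5.774 / 3.51 = 1.645.
This matches z(95%) = 1.645.

95%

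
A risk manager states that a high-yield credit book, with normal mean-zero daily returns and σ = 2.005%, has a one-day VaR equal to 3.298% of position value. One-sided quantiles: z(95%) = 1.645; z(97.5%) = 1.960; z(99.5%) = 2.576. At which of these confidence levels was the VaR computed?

95%

Implied z = VaR/σ = 3.298 / 2.005 = 1.645.
This matches z(95%) = 1.645.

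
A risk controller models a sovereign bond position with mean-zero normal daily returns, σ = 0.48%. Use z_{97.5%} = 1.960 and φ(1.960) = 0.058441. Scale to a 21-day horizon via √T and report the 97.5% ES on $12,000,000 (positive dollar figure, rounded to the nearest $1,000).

$617,000

σ_{21d} = 0.48% × √21 = 2.200%.
ES multiplier = φ(z)/(1−α) = 0.058441/0.025 = 2.338.
ES = 2.200% × 2.338 = 5.144%; on $12,000,000: $617,280.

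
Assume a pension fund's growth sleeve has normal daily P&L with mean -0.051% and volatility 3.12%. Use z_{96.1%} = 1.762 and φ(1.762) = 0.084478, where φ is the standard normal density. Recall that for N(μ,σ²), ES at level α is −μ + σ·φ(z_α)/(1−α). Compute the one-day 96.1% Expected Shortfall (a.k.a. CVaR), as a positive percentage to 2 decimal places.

Tail multiplier: φ(z)/(1−α) = 0.084478 / 0.039 = 2.166.
ES = −(-0.051%) + 3.12% × 2.166 = 6.809%.

6.81%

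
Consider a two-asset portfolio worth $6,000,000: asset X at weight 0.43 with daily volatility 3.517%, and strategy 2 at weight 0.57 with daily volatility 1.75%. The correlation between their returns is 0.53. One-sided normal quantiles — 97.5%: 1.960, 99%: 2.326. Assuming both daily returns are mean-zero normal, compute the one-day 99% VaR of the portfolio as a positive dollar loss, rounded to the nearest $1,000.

σ_p² = 0.43²·3.517² + 0.57²·1.75² + 2·0.53·0.43·0.57·3.517·1.75 = 4.8811 (%²).
σ_p = √4.8811 = 2.209%.
VaR = 2.326 × 2.209% = 5.138%; on $6,000,000 that is $308,280.

$308,000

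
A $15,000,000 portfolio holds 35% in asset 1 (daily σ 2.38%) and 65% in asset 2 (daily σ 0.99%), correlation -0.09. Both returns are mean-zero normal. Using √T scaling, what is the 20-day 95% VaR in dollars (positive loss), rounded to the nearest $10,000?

$1,110,000

σ_p = √(0.35²·2.38² + 0.65²·0.99² + 2·-0.09·0.35·0.65·2.38·0.99) = 1.006%.
σ_{20d} = 1.006% × √20 = 4.499%.
z(95%) = 1.645.
VaR = 1.645 × 4.499% = 7.401%; on $15,000,000 that is $1,110,150.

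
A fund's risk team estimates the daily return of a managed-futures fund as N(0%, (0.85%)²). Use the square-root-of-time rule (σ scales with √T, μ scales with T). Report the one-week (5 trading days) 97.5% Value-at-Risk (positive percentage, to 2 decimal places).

3.73%

At 97.5%, z = 1.960.
σ_{5d} = 0.85% × √5 = 1.901%.
VaR = 1.960 × 1.901% = 3.726%.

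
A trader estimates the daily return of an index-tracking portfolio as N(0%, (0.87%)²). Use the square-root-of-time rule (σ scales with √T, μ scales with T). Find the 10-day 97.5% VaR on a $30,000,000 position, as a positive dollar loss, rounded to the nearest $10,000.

$1,620,000

At 97.5%, z = 1.960.
σ_{10d} = 0.87% × √10 = 2.751%.
VaR = 1.960 × 2.751% = 5.392%.
On $30,000,000: 0.05392 × $30,000,000 = $1,617,600.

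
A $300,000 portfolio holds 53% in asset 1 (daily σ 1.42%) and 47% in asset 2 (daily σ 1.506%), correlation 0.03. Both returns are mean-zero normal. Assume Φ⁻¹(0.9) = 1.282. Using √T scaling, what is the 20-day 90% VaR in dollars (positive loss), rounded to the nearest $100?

$18,000

σ_p = √(0.53²·1.42² + 0.47²·1.506² + 2·0.03·0.53·0.47·1.42·1.506) = 1.049%.
σ_{20d} = 1.049% × √20 = 4.691%.
VaR = 1.282 × 4.691% = 6.014%; on $300,000 that is $18,042.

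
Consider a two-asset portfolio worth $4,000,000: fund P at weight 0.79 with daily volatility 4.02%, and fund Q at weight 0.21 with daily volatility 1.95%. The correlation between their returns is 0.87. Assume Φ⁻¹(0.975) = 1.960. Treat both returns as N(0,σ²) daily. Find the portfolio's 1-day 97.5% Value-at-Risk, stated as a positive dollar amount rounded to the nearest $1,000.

$277,000

σ_p² = 0.79²·4.02² + 0.21²·1.95² + 2·0.87·0.79·0.21·4.02·1.95 = 12.5162 (%²).
σ_p = √12.5162 = 3.538%.
VaR = 1.960 × 3.538% = 6.934%; on $4,000,000 that is $277,360.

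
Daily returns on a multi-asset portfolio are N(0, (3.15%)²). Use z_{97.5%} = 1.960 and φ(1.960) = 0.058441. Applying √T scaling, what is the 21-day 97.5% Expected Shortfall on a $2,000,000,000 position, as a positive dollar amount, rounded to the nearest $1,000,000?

$675,000,000

σ_{21d} = 3.15% × √21 = 14.435%.
ES multiplier = φ(z)/(1−α) = 0.058441/0.025 = 2.338.
ES = 14.435% × 2.338 = 33.749%; on $2,000,000,000: $674,980,000.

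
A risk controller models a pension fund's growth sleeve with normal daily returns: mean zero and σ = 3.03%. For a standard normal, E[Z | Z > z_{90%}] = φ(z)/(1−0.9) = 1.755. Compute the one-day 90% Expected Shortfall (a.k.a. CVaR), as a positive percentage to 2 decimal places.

5.32%

ES = 3.03% × 1.755 = 5.318%.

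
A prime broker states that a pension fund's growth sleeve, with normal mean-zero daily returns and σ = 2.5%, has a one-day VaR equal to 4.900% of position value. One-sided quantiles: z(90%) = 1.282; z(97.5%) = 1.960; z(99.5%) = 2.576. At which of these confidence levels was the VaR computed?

Implied z = VaR/σ = 4.900 / 2.5 = 1.960.
This matches z(97.5%) = 1.960.

97.5%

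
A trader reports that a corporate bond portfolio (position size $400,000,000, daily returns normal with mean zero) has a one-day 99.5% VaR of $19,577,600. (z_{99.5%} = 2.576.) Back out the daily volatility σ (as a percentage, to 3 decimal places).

1.900%

VaR as a fraction: $19,577,600 / $400,000,000 = 4.894%.
σ = VaR / z = 4.894% / 2.576 = 1.900%.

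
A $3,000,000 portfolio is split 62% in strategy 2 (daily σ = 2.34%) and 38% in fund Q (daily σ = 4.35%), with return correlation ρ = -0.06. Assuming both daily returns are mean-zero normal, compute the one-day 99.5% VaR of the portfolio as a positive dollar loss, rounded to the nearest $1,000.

σ_p² = 0.62²·2.34² + 0.38²·4.35² + 2·-0.06·0.62·0.38·2.34·4.35 = 4.5494 (%²).
σ_p = √4.5494 = 2.133%.
At 99.5%, z = 2.576.
VaR = 2.576 × 2.133% = 5.495%; on $3,000,000 that is $164,850.

$165,000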